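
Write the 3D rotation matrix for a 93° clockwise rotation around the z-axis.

Rotation matrix for clockwise 93° around z-axis:
A clockwise rotation by 93° is a counterclockwise rotation by -93°.
cos(-93°) = -0.0523, sin(-93°) = -0.9986
Result: [[-0.0523, 0.9986, 0], [-0.9986, -0.0523, 0], [0, 0, 1]]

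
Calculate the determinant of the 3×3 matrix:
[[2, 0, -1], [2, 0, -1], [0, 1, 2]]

Expansion along first row:
det = 2·det([[0,-1],[1,2]]) - 0·det([[2,-1],[0,2]]) + -1·det([[2,0],[0,1]])
    = 2·(0·2 - -1·1) - 0·(2·2 - -1·0) + -1·(2·1 - 0·0)
    = 2·1 - 0·4 + -1·2
    = 2 + 0 + -2 = 0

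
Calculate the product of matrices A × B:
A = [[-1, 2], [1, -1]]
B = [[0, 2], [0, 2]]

Matrix multiplication:
C[0][0] = -1×0 + 2×0 = 0
C[0][1] = -1×2 + 2×2 = 2
C[1][0] = 1×0 + -1×0 = 0
C[1][1] = 1×2 + -1×2 = 0
Result: [[0, 2], [0, 0]]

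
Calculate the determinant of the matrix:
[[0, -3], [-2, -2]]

For a 2×2 matrix [[a, b], [c, d]], det = ad - bc
det = (0)(-2) - (-3)(-2) = 0 - 6 = -6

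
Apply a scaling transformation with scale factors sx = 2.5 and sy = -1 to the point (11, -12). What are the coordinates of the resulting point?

Scaling matrix:
[[2.50, 0], [0, -1]]
Result: (11 × 2.5, -12 × -1) = (27.5, 12)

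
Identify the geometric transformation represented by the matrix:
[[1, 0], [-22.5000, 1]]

This matrix represents: vertical shear with factor -22.5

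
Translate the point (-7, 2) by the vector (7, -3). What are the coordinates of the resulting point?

Translation by (7, -3) (homogeneous matrix [[1, 0, 7], [0, 1, -3], [0, 0, 1]]):
x' = -7 + 7 = 0
y' = 2 + -3 = -1
Result: (0, -1)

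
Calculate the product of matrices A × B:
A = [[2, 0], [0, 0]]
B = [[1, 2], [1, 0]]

Matrix multiplication:
C[0][0] = 2×1 + 0×1 = 2
C[0][1] = 2×2 + 0×0 = 4
C[1][0] = 0×1 + 0×1 = 0
C[1][1] = 0×2 + 0×0 = 0
Result: [[2, 4], [0, 0]]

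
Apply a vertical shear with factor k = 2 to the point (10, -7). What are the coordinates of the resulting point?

Shear matrix for vertical shear with factor k = 2:
[[1, 0], [2, 1]]
Result: (10, -7) → (10, 13)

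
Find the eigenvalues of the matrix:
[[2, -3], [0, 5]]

Characteristic equation: det(A - λI) = 0
λ² - (trace)λ + (det) = 0
trace = 2 + 5 = 7, det = (2)(5) - (-3)(0) = 10
λ² - (7)λ + (10) = 0
λ = (7 ± √((7)² - 4·(10))) / 2 = (7 ± √9) / 2
Solving: λ = 2, 5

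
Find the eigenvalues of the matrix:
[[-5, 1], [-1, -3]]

Characteristic equation: det(A - λI) = 0
λ² - (trace)λ + (det) = 0
trace = -5 + -3 = -8, det = (-5)(-3) - (1)(-1) = 16
λ² - (-8)λ + (16) = 0
λ = (-8 ± √((-8)² - 4·(16))) / 2 = (-8 ± √0) / 2
Solving: λ = -4, -4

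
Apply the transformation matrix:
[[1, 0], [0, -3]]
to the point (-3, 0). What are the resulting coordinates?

Matrix multiplication:
[[1, 0], [0, -3]] × [-3, 0]ᵀ
= [(1)(-3) + (0)(0), (0)(-3) + (-3)(0)]ᵀ
= [-3, 0]ᵀ
Result: (-3, 0)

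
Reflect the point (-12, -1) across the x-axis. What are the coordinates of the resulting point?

Reflection across x-axis: (-12, -1) → (-12, 1)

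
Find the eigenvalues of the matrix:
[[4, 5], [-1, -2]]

Characteristic equation: det(A - λI) = 0
λ² - (trace)λ + (det) = 0
trace = 4 + -2 = 2, det = (4)(-2) - (5)(-1) = -3
λ² - (2)λ + (-3) = 0
λ = (2 ± √((2)² - 4·(-3))) / 2 = (2 ± √16) / 2
Solving: λ = -1, 3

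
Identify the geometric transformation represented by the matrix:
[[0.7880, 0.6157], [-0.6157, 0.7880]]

This matrix represents: rotation by 322° counterclockwise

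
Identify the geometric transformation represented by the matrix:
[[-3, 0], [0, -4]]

This matrix represents: non-uniform scaling by sx = -3, sy = -4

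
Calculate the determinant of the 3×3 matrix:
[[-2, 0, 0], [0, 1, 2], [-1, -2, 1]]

Expansion along first row:
det = -2·det([[1,2],[-2,1]]) - 0·det([[0,2],[-1,1]]) + 0·det([[0,1],[-1,-2]])
    = -2·(1·1 - 2·-2) - 0·(0·1 - 2·-1) + 0·(0·-2 - 1·-1)
    = -2·5 - 0·2 + 0·1
    = -10 + 0 + 0 = -10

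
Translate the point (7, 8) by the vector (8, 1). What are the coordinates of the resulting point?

Translation by (8, 1) (homogeneous matrix [[1, 0, 8], [0, 1, 1], [0, 0, 1]]):
x' = 7 + 8 = 15
y' = 8 + 1 = 9
Result: (15, 9)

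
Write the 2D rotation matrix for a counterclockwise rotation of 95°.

Rotation matrix formula: [[cos θ, -sin θ], [sin θ, cos θ]]
For θ = 95°:
cos(95°) = -0.0872
sin(95°) = 0.9962
Result: [[-0.0872, -0.9962], [0.9962, -0.0872]]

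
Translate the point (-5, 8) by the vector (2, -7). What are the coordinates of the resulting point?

Translation by (2, -7) (homogeneous matrix [[1, 0, 2], [0, 1, -7], [0, 0, 1]]):
x' = -5 + 2 = -3
y' = 8 + -7 = 1
Result: (-3, 1)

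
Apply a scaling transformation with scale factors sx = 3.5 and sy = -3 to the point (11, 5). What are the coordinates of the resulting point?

Scaling matrix:
[[3.50, 0], [0, -3]]
Result: (11 × 3.5, 5 × -3) = (38.5, -15)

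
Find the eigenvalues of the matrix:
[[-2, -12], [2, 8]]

Characteristic equation: det(A - λI) = 0
λ² - (trace)λ + (det) = 0
trace = -2 + 8 = 6, det = (-2)(8) - (-12)(2) = 8
λ² - (6)λ + (8) = 0
λ = (6 ± √((6)² - 4·(8))) / 2 = (6 ± √4) / 2
Solving: λ = 2, 4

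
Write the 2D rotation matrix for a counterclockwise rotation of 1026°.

Rotation matrix formula: [[cos θ, -sin θ], [sin θ, cos θ]]
For θ = 1026°:
cos(1026°) = 0.5878
sin(1026°) = -0.8090
Result: [[0.5878, 0.8090], [-0.8090, 0.5878]]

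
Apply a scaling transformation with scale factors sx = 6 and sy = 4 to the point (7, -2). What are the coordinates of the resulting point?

Scaling matrix:
[[6, 0], [0, 4]]
Result: (7 × 6, -2 × 4) = (42, -8)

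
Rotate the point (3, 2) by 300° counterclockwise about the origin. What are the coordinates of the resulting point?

Rotation matrix for 300°: [[cos 300°, -sin 300°], [sin 300°, cos 300°]] ≈ [[0.500000, 0.866025], [-0.866025, 0.500000]]
[[0.500000, 0.866025], [-0.866025, 0.500000]] × [3, 2]ᵀ ≈ [3.2321, -1.5981]ᵀ
Result: (3.2321, -1.5981)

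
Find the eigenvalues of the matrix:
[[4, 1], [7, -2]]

Characteristic equation: det(A - λI) = 0
λ² - (trace)λ + (det) = 0
trace = 4 + -2 = 2, det = (4)(-2) - (1)(7) = -15
λ² - (2)λ + (-15) = 0
λ = (2 ± √((2)² - 4·(-15))) / 2 = (2 ± √64) / 2
Solving: λ = -3, 5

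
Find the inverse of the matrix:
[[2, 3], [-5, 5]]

For [[a,b],[c,d]], inverse = (1/det)·[[d,-b],[-c,a]]
det = (2)(5) - (3)(-5) = 10 - -15 = 25
Inverse = (1/25)·[[5, -3], [5, 2]]
= [[1/5, -3/25], [1/5, 2/25]]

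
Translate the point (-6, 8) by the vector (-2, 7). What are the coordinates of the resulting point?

Translation by (-2, 7) (homogeneous matrix [[1, 0, -2], [0, 1, 7], [0, 0, 1]]):
x' = -6 + -2 = -8
y' = 8 + 7 = 15
Result: (-8, 15)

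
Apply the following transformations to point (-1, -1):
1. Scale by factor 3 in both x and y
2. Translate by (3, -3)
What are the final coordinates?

Step 1: Scale (-1, -1) by 3 → (-3, -3)
Step 2: Translate by (3, -3) → (0, -6)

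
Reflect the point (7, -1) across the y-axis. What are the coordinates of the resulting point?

Reflection across y-axis: (7, -1) → (-7, -1)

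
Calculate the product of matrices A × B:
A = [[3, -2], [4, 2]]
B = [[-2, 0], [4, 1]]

Matrix multiplication:
C[0][0] = 3×-2 + -2×4 = -14
C[0][1] = 3×0 + -2×1 = -2
C[1][0] = 4×-2 + 2×4 = 0
C[1][1] = 4×0 + 2×1 = 2
Result: [[-14, -2], [0, 2]]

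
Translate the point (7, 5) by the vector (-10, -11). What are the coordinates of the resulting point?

Translation by (-10, -11) (homogeneous matrix [[1, 0, -10], [0, 1, -11], [0, 0, 1]]):
x' = 7 + -10 = -3
y' = 5 + -11 = -6
Result: (-3, -6)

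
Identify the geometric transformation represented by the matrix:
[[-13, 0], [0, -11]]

This matrix represents: non-uniform scaling by sx = -13, sy = -11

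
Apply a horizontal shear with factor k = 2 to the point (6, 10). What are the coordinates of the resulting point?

Shear matrix for horizontal shear with factor k = 2:
[[1, 2], [0, 1]]
Result: (6, 10) → (26, 10)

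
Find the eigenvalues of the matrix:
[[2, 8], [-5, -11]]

Characteristic equation: det(A - λI) = 0
λ² - (trace)λ + (det) = 0
trace = 2 + -11 = -9, det = (2)(-11) - (8)(-5) = 18
λ² - (-9)λ + (18) = 0
λ = (-9 ± √((-9)² - 4·(18))) / 2 = (-9 ± √9) / 2
Solving: λ = -6, -3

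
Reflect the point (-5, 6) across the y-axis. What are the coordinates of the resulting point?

Reflection across y-axis: (-5, 6) → (5, 6)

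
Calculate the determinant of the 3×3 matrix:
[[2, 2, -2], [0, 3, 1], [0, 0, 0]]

Expansion along first row:
det = 2·det([[3,1],[0,0]]) - 2·det([[0,1],[0,0]]) + -2·det([[0,3],[0,0]])
    = 2·(3·0 - 1·0) - 2·(0·0 - 1·0) + -2·(0·0 - 3·0)
    = 2·0 - 2·0 + -2·0
    = 0 + 0 + 0 = 0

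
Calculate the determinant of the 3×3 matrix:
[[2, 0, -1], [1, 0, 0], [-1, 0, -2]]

Expansion along first row:
det = 2·det([[0,0],[0,-2]]) - 0·det([[1,0],[-1,-2]]) + -1·det([[1,0],[-1,0]])
    = 2·(0·-2 - 0·0) - 0·(1·-2 - 0·-1) + -1·(1·0 - 0·-1)
    = 2·0 - 0·-2 + -1·0
    = 0 + 0 + 0 = 0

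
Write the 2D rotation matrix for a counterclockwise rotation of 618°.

Rotation matrix formula: [[cos θ, -sin θ], [sin θ, cos θ]]
For θ = 618°:
cos(618°) = -0.2079
sin(618°) = -0.9781
Result: [[-0.2079, 0.9781], [-0.9781, -0.2079]]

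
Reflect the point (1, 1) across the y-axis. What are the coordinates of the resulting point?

Reflection across y-axis: (1, 1) → (-1, 1)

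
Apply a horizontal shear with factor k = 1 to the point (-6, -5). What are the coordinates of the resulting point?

Shear matrix for horizontal shear with factor k = 1:
[[1, 1], [0, 1]]
Result: (-6, -5) → (-11, -5)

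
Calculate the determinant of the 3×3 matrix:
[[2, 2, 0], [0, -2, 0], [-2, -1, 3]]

Expansion along first row:
det = 2·det([[-2,0],[-1,3]]) - 2·det([[0,0],[-2,3]]) + 0·det([[0,-2],[-2,-1]])
    = 2·(-2·3 - 0·-1) - 2·(0·3 - 0·-2) + 0·(0·-1 - -2·-2)
    = 2·-6 - 2·0 + 0·-4
    = -12 + 0 + 0 = -12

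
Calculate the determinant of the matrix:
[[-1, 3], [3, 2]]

For a 2×2 matrix [[a, b], [c, d]], det = ad - bc
det = (-1)(2) - (3)(3) = -2 - 9 = -11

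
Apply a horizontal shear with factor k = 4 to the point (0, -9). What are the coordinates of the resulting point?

Shear matrix for horizontal shear with factor k = 4:
[[1, 4], [0, 1]]
Result: (0, -9) → (-36, -9)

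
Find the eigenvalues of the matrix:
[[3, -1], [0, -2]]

Characteristic equation: det(A - λI) = 0
λ² - (trace)λ + (det) = 0
trace = 3 + -2 = 1, det = (3)(-2) - (-1)(0) = -6
λ² - (1)λ + (-6) = 0
λ = (1 ± √((1)² - 4·(-6))) / 2 = (1 ± √25) / 2
Solving: λ = -2, 3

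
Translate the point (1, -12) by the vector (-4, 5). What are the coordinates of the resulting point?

Translation by (-4, 5) (homogeneous matrix [[1, 0, -4], [0, 1, 5], [0, 0, 1]]):
x' = 1 + -4 = -3
y' = -12 + 5 = -7
Result: (-3, -7)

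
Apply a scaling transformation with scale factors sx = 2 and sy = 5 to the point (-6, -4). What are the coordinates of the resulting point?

Scaling matrix:
[[2, 0], [0, 5]]
Result: (-6 × 2, -4 × 5) = (-12, -20)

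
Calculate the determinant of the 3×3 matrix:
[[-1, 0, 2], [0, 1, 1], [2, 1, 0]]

Expansion along first row:
det = -1·det([[1,1],[1,0]]) - 0·det([[0,1],[2,0]]) + 2·det([[0,1],[2,1]])
    = -1·(1·0 - 1·1) - 0·(0·0 - 1·2) + 2·(0·1 - 1·2)
    = -1·-1 - 0·-2 + 2·-2
    = 1 + 0 + -4 = -3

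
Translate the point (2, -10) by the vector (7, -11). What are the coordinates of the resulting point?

Translation by (7, -11) (homogeneous matrix [[1, 0, 7], [0, 1, -11], [0, 0, 1]]):
x' = 2 + 7 = 9
y' = -10 + -11 = -21
Result: (9, -21)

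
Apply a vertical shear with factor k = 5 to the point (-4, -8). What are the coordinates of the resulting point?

Shear matrix for vertical shear with factor k = 5:
[[1, 0], [5, 1]]
Result: (-4, -8) → (-4, -28)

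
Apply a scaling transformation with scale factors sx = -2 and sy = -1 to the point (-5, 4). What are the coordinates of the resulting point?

Scaling matrix:
[[-2, 0], [0, -1]]
Result: (-5 × -2, 4 × -1) = (10, -4)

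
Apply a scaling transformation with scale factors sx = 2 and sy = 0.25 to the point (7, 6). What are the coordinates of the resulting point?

Scaling matrix:
[[2, 0], [0, 0.25]]
Result: (7 × 2, 6 × 0.25) = (14, 1.5)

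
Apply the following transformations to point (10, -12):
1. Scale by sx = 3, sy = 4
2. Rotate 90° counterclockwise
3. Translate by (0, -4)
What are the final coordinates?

Step 1: Scale → (30, -48)
Step 2: Rotate 90° → (48, 30)
Step 3: Translate → (48, 26)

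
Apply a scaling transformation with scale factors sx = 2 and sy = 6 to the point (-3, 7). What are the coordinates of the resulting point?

Scaling matrix:
[[2, 0], [0, 6]]
Result: (-3 × 2, 7 × 6) = (-6, 42)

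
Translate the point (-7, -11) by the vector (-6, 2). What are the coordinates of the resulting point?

Translation by (-6, 2) (homogeneous matrix [[1, 0, -6], [0, 1, 2], [0, 0, 1]]):
x' = -7 + -6 = -13
y' = -11 + 2 = -9
Result: (-13, -9)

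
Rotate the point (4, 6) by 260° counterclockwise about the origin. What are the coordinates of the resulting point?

Rotation matrix for 260°: [[cos 260°, -sin 260°], [sin 260°, cos 260°]] ≈ [[-0.173648, 0.984808], [-0.984808, -0.173648]]
[[-0.173648, 0.984808], [-0.984808, -0.173648]] × [4, 6]ᵀ ≈ [5.2143, -4.9811]ᵀ
Result: (5.2143, -4.9811)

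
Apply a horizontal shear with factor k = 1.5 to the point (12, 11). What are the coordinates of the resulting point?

Shear matrix for horizontal shear with factor k = 1.5:
[[1, 1.50], [0, 1]]
Result: (12, 11) → (28.5, 11)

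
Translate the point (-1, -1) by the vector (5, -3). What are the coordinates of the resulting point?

Translation by (5, -3) (homogeneous matrix [[1, 0, 5], [0, 1, -3], [0, 0, 1]]):
x' = -1 + 5 = 4
y' = -1 + -3 = -4
Result: (4, -4)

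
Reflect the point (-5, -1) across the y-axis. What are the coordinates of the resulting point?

Reflection across y-axis: (-5, -1) → (5, -1)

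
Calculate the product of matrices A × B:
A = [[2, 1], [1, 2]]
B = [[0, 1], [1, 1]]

Matrix multiplication:
C[0][0] = 2×0 + 1×1 = 1
C[0][1] = 2×1 + 1×1 = 3
C[1][0] = 1×0 + 2×1 = 2
C[1][1] = 1×1 + 2×1 = 3
Result: [[1, 3], [2, 3]]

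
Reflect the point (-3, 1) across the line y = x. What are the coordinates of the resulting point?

Reflection across line y = x: (-3, 1) → (1, -3)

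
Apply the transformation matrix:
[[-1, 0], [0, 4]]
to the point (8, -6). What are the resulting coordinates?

Matrix multiplication:
[[-1, 0], [0, 4]] × [8, -6]ᵀ
= [(-1)(8) + (0)(-6), (0)(8) + (4)(-6)]ᵀ
= [-8, -24]ᵀ
Result: (-8, -24)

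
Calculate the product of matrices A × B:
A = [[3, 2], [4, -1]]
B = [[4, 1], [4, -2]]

Matrix multiplication:
C[0][0] = 3×4 + 2×4 = 20
C[0][1] = 3×1 + 2×-2 = -1
C[1][0] = 4×4 + -1×4 = 12
C[1][1] = 4×1 + -1×-2 = 6
Result: [[20, -1], [12, 6]]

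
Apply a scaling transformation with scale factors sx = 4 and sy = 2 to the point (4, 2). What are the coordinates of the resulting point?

Scaling matrix:
[[4, 0], [0, 2]]
Result: (4 × 4, 2 × 2) = (16, 4)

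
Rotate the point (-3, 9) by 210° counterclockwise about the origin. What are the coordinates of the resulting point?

Rotation matrix for 210°: [[cos 210°, -sin 210°], [sin 210°, cos 210°]] ≈ [[-0.866025, 0.500000], [-0.500000, -0.866025]]
[[-0.866025, 0.500000], [-0.500000, -0.866025]] × [-3, 9]ᵀ ≈ [7.0981, -6.2942]ᵀ
Result: (7.0981, -6.2942)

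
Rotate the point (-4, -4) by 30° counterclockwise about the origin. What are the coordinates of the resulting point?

Rotation matrix for 30°: [[cos 30°, -sin 30°], [sin 30°, cos 30°]] ≈ [[0.866025, -0.500000], [0.500000, 0.866025]]
[[0.866025, -0.500000], [0.500000, 0.866025]] × [-4, -4]ᵀ ≈ [-1.4641, -5.4641]ᵀ
Result: (-1.4641, -5.4641)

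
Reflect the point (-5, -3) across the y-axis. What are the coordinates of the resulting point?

Reflection across y-axis: (-5, -3) → (5, -3)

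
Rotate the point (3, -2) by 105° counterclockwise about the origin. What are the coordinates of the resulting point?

Rotation matrix for 105°: [[cos 105°, -sin 105°], [sin 105°, cos 105°]] ≈ [[-0.258819, -0.965926], [0.965926, -0.258819]]
[[-0.258819, -0.965926], [0.965926, -0.258819]] × [3, -2]ᵀ ≈ [1.1554, 3.4154]ᵀ
Result: (1.1554, 3.4154)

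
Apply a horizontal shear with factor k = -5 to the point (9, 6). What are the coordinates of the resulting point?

Shear matrix for horizontal shear with factor k = -5:
[[1, -5], [0, 1]]
Result: (9, 6) → (-21, 6)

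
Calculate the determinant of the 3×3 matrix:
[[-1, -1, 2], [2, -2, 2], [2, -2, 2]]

Expansion along first row:
det = -1·det([[-2,2],[-2,2]]) - -1·det([[2,2],[2,2]]) + 2·det([[2,-2],[2,-2]])
    = -1·(-2·2 - 2·-2) - -1·(2·2 - 2·2) + 2·(2·-2 - -2·2)
    = -1·0 - -1·0 + 2·0
    = 0 + 0 + 0 = 0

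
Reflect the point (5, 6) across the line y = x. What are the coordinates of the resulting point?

Reflection across line y = x: (5, 6) → (6, 5)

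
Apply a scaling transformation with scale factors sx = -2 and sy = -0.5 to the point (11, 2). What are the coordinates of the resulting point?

Scaling matrix:
[[-2, 0], [0, -0.50]]
Result: (11 × -2, 2 × -0.5) = (-22, -1)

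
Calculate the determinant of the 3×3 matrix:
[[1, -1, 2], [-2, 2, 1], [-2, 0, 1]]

Expansion along first row:
det = 1·det([[2,1],[0,1]]) - -1·det([[-2,1],[-2,1]]) + 2·det([[-2,2],[-2,0]])
    = 1·(2·1 - 1·0) - -1·(-2·1 - 1·-2) + 2·(-2·0 - 2·-2)
    = 1·2 - -1·0 + 2·4
    = 2 + 0 + 8 = 10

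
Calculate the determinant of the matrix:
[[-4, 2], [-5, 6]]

For a 2×2 matrix [[a, b], [c, d]], det = ad - bc
det = (-4)(6) - (2)(-5) = -24 - -10 = -14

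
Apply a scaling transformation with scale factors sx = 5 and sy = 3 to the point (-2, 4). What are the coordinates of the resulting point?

Scaling matrix:
[[5, 0], [0, 3]]
Result: (-2 × 5, 4 × 3) = (-10, 12)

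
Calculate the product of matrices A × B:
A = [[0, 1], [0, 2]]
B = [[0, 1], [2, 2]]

Matrix multiplication:
C[0][0] = 0×0 + 1×2 = 2
C[0][1] = 0×1 + 1×2 = 2
C[1][0] = 0×0 + 2×2 = 4
C[1][1] = 0×1 + 2×2 = 4
Result: [[2, 2], [4, 4]]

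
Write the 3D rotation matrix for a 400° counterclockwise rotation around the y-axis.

Rotation matrix for counterclockwise 400° around y-axis:
cos(400°) = 0.7660, sin(400°) = 0.6428
Result: [[0.7660, 0, 0.6428], [0, 1, 0], [-0.6428, 0, 0.7660]]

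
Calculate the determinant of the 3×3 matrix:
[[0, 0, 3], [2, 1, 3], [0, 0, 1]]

Expansion along first row:
det = 0·det([[1,3],[0,1]]) - 0·det([[2,3],[0,1]]) + 3·det([[2,1],[0,0]])
    = 0·(1·1 - 3·0) - 0·(2·1 - 3·0) + 3·(2·0 - 1·0)
    = 0·1 - 0·2 + 3·0
    = 0 + 0 + 0 = 0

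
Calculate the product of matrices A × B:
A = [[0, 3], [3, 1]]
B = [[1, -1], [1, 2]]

Matrix multiplication:
C[0][0] = 0×1 + 3×1 = 3
C[0][1] = 0×-1 + 3×2 = 6
C[1][0] = 3×1 + 1×1 = 4
C[1][1] = 3×-1 + 1×2 = -1
Result: [[3, 6], [4, -1]]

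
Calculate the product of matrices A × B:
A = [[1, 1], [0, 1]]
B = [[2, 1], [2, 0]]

Matrix multiplication:
C[0][0] = 1×2 + 1×2 = 4
C[0][1] = 1×1 + 1×0 = 1
C[1][0] = 0×2 + 1×2 = 2
C[1][1] = 0×1 + 1×0 = 0
Result: [[4, 1], [2, 0]]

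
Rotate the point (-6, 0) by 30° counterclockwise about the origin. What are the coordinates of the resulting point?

Rotation matrix for 30°: [[cos 30°, -sin 30°], [sin 30°, cos 30°]] ≈ [[0.866025, -0.500000], [0.500000, 0.866025]]
[[0.866025, -0.500000], [0.500000, 0.866025]] × [-6, 0]ᵀ ≈ [-5.1962, -3]ᵀ
Result: (-5.1962, -3)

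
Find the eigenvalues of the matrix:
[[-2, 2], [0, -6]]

Characteristic equation: det(A - λI) = 0
λ² - (trace)λ + (det) = 0
trace = -2 + -6 = -8, det = (-2)(-6) - (2)(0) = 12
λ² - (-8)λ + (12) = 0
λ = (-8 ± √((-8)² - 4·(12))) / 2 = (-8 ± √16) / 2
Solving: λ = -6, -2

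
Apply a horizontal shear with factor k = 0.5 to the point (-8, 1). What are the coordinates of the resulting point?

Shear matrix for horizontal shear with factor k = 0.5:
[[1, 0.50], [0, 1]]
Result: (-8, 1) → (-7.5, 1)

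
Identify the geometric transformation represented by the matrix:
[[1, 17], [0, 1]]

This matrix represents: horizontal shear with factor 17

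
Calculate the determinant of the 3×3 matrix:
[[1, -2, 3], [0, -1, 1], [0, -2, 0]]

Expansion along first row:
det = 1·det([[-1,1],[-2,0]]) - -2·det([[0,1],[0,0]]) + 3·det([[0,-1],[0,-2]])
    = 1·(-1·0 - 1·-2) - -2·(0·0 - 1·0) + 3·(0·-2 - -1·0)
    = 1·2 - -2·0 + 3·0
    = 2 + 0 + 0 = 2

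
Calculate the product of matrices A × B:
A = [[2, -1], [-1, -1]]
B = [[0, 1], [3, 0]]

Matrix multiplication:
C[0][0] = 2×0 + -1×3 = -3
C[0][1] = 2×1 + -1×0 = 2
C[1][0] = -1×0 + -1×3 = -3
C[1][1] = -1×1 + -1×0 = -1
Result: [[-3, 2], [-3, -1]]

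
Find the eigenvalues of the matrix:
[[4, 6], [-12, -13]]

Characteristic equation: det(A - λI) = 0
λ² - (trace)λ + (det) = 0
trace = 4 + -13 = -9, det = (4)(-13) - (6)(-12) = 20
λ² - (-9)λ + (20) = 0
λ = (-9 ± √((-9)² - 4·(20))) / 2 = (-9 ± √1) / 2
Solving: λ = -5, -4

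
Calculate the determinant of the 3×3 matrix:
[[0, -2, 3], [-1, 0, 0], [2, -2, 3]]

Expansion along first row:
det = 0·det([[0,0],[-2,3]]) - -2·det([[-1,0],[2,3]]) + 3·det([[-1,0],[2,-2]])
    = 0·(0·3 - 0·-2) - -2·(-1·3 - 0·2) + 3·(-1·-2 - 0·2)
    = 0·0 - -2·-3 + 3·2
    = 0 + -6 + 6 = 0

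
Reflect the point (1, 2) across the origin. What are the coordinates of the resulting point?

Reflection across origin: (1, 2) → (-1, -2)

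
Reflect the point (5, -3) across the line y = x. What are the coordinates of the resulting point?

Reflection across line y = x: (5, -3) → (-3, 5)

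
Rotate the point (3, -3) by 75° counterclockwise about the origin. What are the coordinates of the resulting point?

Rotation matrix for 75°: [[cos 75°, -sin 75°], [sin 75°, cos 75°]] ≈ [[0.258819, -0.965926], [0.965926, 0.258819]]
[[0.258819, -0.965926], [0.965926, 0.258819]] × [3, -3]ᵀ ≈ [3.6742, 2.1213]ᵀ
Result: (3.6742, 2.1213)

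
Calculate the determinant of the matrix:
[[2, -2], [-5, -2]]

For a 2×2 matrix [[a, b], [c, d]], det = ad - bc
det = (2)(-2) - (-2)(-5) = -4 - 10 = -14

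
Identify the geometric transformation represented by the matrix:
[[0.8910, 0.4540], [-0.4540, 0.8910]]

This matrix represents: rotation by 333° counterclockwise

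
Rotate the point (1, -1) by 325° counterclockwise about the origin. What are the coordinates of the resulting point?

Rotation matrix for 325°: [[cos 325°, -sin 325°], [sin 325°, cos 325°]] ≈ [[0.819152, 0.573576], [-0.573576, 0.819152]]
[[0.819152, 0.573576], [-0.573576, 0.819152]] × [1, -1]ᵀ ≈ [0.2456, -1.3927]ᵀ
Result: (0.2456, -1.3927)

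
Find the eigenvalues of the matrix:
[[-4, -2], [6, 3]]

Characteristic equation: det(A - λI) = 0
λ² - (trace)λ + (det) = 0
trace = -4 + 3 = -1, det = (-4)(3) - (-2)(6) = 0
λ² - (-1)λ + (0) = 0
λ = (-1 ± √((-1)² - 4·(0))) / 2 = (-1 ± √1) / 2
Solving: λ = -1, 0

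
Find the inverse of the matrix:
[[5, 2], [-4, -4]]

For [[a,b],[c,d]], inverse = (1/det)·[[d,-b],[-c,a]]
det = (5)(-4) - (2)(-4) = -20 - -8 = -12
Inverse = (1/-12)·[[-4, -2], [4, 5]]
= [[1/3, 1/6], [-1/3, -5/12]]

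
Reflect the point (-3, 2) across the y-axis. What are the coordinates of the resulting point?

Reflection across y-axis: (-3, 2) → (3, 2)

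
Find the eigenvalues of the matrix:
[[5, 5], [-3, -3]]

Characteristic equation: det(A - λI) = 0
λ² - (trace)λ + (det) = 0
trace = 5 + -3 = 2, det = (5)(-3) - (5)(-3) = 0
λ² - (2)λ + (0) = 0
λ = (2 ± √((2)² - 4·(0))) / 2 = (2 ± √4) / 2
Solving: λ = 0, 2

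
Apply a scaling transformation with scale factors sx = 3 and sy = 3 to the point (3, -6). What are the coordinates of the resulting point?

Scaling matrix:
[[3, 0], [0, 3]]
Result: (3 × 3, -6 × 3) = (9, -18)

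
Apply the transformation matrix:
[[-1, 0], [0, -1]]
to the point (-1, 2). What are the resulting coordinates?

Matrix multiplication:
[[-1, 0], [0, -1]] × [-1, 2]ᵀ
= [(-1)(-1) + (0)(2), (0)(-1) + (-1)(2)]ᵀ
= [1, -2]ᵀ
Result: (1, -2)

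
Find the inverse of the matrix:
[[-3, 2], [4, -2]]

For [[a,b],[c,d]], inverse = (1/det)·[[d,-b],[-c,a]]
det = (-3)(-2) - (2)(4) = 6 - 8 = -2
Inverse = (1/-2)·[[-2, -2], [-4, -3]]
= [[1, 1], [2, 3/2]]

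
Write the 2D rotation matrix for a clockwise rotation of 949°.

Rotation matrix formula: [[cos θ, -sin θ], [sin θ, cos θ]]
A clockwise rotation by 949° is equivalent to a counterclockwise rotation by -949°.
For θ = -949°:
cos(-949°) = -0.6561
sin(-949°) = 0.7547
Result: [[-0.6561, -0.7547], [0.7547, -0.6561]]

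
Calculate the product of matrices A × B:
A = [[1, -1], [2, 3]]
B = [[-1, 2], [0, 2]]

Matrix multiplication:
C[0][0] = 1×-1 + -1×0 = -1
C[0][1] = 1×2 + -1×2 = 0
C[1][0] = 2×-1 + 3×0 = -2
C[1][1] = 2×2 + 3×2 = 10
Result: [[-1, 0], [-2, 10]]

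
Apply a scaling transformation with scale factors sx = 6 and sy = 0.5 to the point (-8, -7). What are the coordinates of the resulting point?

Scaling matrix:
[[6, 0], [0, 0.50]]
Result: (-8 × 6, -7 × 0.5) = (-48, -3.5)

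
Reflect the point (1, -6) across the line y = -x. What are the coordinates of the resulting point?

Reflection across line y = -x: (1, -6) → (6, -1)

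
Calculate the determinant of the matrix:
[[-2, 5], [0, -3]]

For a 2×2 matrix [[a, b], [c, d]], det = ad - bc
det = (-2)(-3) - (5)(0) = 6 - 0 = 6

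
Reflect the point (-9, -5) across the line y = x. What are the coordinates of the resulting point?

Reflection across line y = x: (-9, -5) → (-5, -9)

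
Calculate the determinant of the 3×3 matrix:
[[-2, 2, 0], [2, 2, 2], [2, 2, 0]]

Expansion along first row:
det = -2·det([[2,2],[2,0]]) - 2·det([[2,2],[2,0]]) + 0·det([[2,2],[2,2]])
    = -2·(2·0 - 2·2) - 2·(2·0 - 2·2) + 0·(2·2 - 2·2)
    = -2·-4 - 2·-4 + 0·0
    = 8 + 8 + 0 = 16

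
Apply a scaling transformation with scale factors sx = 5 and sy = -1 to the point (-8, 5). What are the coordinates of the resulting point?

Scaling matrix:
[[5, 0], [0, -1]]
Result: (-8 × 5, 5 × -1) = (-40, -5)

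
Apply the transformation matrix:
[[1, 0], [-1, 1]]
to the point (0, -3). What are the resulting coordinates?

Matrix multiplication:
[[1, 0], [-1, 1]] × [0, -3]ᵀ
= [(1)(0) + (0)(-3), (-1)(0) + (1)(-3)]ᵀ
= [0, -3]ᵀ
Result: (0, -3)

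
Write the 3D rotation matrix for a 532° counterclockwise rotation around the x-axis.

Rotation matrix for counterclockwise 532° around x-axis:
cos(532°) = -0.9903, sin(532°) = 0.1392
Result: [[1, 0, 0], [0, -0.9903, -0.1392], [0, 0.1392, -0.9903]]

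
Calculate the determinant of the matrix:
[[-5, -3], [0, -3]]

For a 2×2 matrix [[a, b], [c, d]], det = ad - bc
det = (-5)(-3) - (-3)(0) = 15 - 0 = 15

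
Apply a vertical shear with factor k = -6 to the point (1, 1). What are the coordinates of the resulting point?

Shear matrix for vertical shear with factor k = -6:
[[1, 0], [-6, 1]]
Result: (1, 1) → (1, -5)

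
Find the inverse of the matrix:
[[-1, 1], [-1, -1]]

For [[a,b],[c,d]], inverse = (1/det)·[[d,-b],[-c,a]]
det = (-1)(-1) - (1)(-1) = 1 - -1 = 2
Inverse = (1/2)·[[-1, -1], [1, -1]]
= [[-1/2, -1/2], [1/2, -1/2]]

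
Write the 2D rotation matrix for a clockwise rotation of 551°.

Rotation matrix formula: [[cos θ, -sin θ], [sin θ, cos θ]]
A clockwise rotation by 551° is equivalent to a counterclockwise rotation by -551°.
For θ = -551°:
cos(-551°) = -0.9816
sin(-551°) = 0.1908
Result: [[-0.9816, -0.1908], [0.1908, -0.9816]]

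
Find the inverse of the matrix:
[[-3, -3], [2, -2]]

For [[a,b],[c,d]], inverse = (1/det)·[[d,-b],[-c,a]]
det = (-3)(-2) - (-3)(2) = 6 - -6 = 12
Inverse = (1/12)·[[-2, 3], [-2, -3]]
= [[-1/6, 1/4], [-1/6, -1/4]]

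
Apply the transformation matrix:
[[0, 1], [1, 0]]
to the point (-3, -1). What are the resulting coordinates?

Matrix multiplication:
[[0, 1], [1, 0]] × [-3, -1]ᵀ
= [(0)(-3) + (1)(-1), (1)(-3) + (0)(-1)]ᵀ
= [-1, -3]ᵀ
Result: (-1, -3)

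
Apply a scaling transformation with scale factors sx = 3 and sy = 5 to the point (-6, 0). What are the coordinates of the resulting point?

Scaling matrix:
[[3, 0], [0, 5]]
Result: (-6 × 3, 0 × 5) = (-18, 0)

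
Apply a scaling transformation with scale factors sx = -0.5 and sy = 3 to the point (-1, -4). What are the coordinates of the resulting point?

Scaling matrix:
[[-0.50, 0], [0, 3]]
Result: (-1 × -0.5, -4 × 3) = (0.5, -12)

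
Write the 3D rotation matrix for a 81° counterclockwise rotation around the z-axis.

Rotation matrix for counterclockwise 81° around z-axis:
cos(81°) = 0.1564, sin(81°) = 0.9877
Result: [[0.1564, -0.9877, 0], [0.9877, 0.1564, 0], [0, 0, 1]]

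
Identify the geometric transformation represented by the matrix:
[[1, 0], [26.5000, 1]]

This matrix represents: vertical shear with factor 26.5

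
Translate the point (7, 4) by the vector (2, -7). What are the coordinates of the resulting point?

Translation by (2, -7) (homogeneous matrix [[1, 0, 2], [0, 1, -7], [0, 0, 1]]):
x' = 7 + 2 = 9
y' = 4 + -7 = -3
Result: (9, -3)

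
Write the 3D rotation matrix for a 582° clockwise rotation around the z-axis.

Rotation matrix for clockwise 582° around z-axis:
A clockwise rotation by 582° is a counterclockwise rotation by -582°.
cos(-582°) = -0.7431, sin(-582°) = 0.6691
Result: [[-0.7431, -0.6691, 0], [0.6691, -0.7431, 0], [0, 0, 1]]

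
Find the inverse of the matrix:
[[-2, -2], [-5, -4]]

For [[a,b],[c,d]], inverse = (1/det)·[[d,-b],[-c,a]]
det = (-2)(-4) - (-2)(-5) = 8 - 10 = -2
Inverse = (1/-2)·[[-4, 2], [5, -2]]
= [[2, -1], [-5/2, 1]]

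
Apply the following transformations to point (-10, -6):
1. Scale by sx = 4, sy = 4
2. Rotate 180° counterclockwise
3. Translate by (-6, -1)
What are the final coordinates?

Step 1: Scale → (-40, -24)
Step 2: Rotate 180° → (40, 24)
Step 3: Translate → (34, 23)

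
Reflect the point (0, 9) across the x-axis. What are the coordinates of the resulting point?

Reflection across x-axis: (0, 9) → (0, -9)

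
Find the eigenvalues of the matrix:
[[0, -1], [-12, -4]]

Characteristic equation: det(A - λI) = 0
λ² - (trace)λ + (det) = 0
trace = 0 + -4 = -4, det = (0)(-4) - (-1)(-12) = -12
λ² - (-4)λ + (-12) = 0
λ = (-4 ± √((-4)² - 4·(-12))) / 2 = (-4 ± √64) / 2
Solving: λ = -6, 2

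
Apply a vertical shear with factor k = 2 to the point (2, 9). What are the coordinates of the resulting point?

Shear matrix for vertical shear with factor k = 2:
[[1, 0], [2, 1]]
Result: (2, 9) → (2, 13)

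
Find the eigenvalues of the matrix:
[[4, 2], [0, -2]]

Characteristic equation: det(A - λI) = 0
λ² - (trace)λ + (det) = 0
trace = 4 + -2 = 2, det = (4)(-2) - (2)(0) = -8
λ² - (2)λ + (-8) = 0
λ = (2 ± √((2)² - 4·(-8))) / 2 = (2 ± √36) / 2
Solving: λ = -2, 4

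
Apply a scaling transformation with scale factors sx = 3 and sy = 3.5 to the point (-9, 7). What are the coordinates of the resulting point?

Scaling matrix:
[[3, 0], [0, 3.50]]
Result: (-9 × 3, 7 × 3.5) = (-27, 24.5)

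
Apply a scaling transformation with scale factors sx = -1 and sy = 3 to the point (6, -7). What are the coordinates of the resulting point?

Scaling matrix:
[[-1, 0], [0, 3]]
Result: (6 × -1, -7 × 3) = (-6, -21)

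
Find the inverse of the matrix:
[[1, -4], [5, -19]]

For [[a,b],[c,d]], inverse = (1/det)·[[d,-b],[-c,a]]
det = (1)(-19) - (-4)(5) = -19 - -20 = 1
Inverse = [[-19, 4], [-5, 1]]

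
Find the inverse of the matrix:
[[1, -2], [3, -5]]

For [[a,b],[c,d]], inverse = (1/det)·[[d,-b],[-c,a]]
det = (1)(-5) - (-2)(3) = -5 - -6 = 1
Inverse = [[-5, 2], [-3, 1]]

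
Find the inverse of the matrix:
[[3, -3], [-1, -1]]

For [[a,b],[c,d]], inverse = (1/det)·[[d,-b],[-c,a]]
det = (3)(-1) - (-3)(-1) = -3 - 3 = -6
Inverse = (1/-6)·[[-1, 3], [1, 3]]
= [[1/6, -1/2], [-1/6, -1/2]]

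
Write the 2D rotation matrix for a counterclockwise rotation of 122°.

Rotation matrix formula: [[cos θ, -sin θ], [sin θ, cos θ]]
For θ = 122°:
cos(122°) = -0.5299
sin(122°) = 0.8480
Result: [[-0.5299, -0.8480], [0.8480, -0.5299]]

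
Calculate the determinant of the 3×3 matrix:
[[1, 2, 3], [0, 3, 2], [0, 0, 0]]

Expansion along first row:
det = 1·det([[3,2],[0,0]]) - 2·det([[0,2],[0,0]]) + 3·det([[0,3],[0,0]])
    = 1·(3·0 - 2·0) - 2·(0·0 - 2·0) + 3·(0·0 - 3·0)
    = 1·0 - 2·0 + 3·0
    = 0 + 0 + 0 = 0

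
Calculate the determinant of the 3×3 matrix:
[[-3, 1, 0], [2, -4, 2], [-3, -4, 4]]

Expansion along first row:
det = -3·det([[-4,2],[-4,4]]) - 1·det([[2,2],[-3,4]]) + 0·det([[2,-4],[-3,-4]])
    = -3·(-4·4 - 2·-4) - 1·(2·4 - 2·-3) + 0·(2·-4 - -4·-3)
    = -3·-8 - 1·14 + 0·-20
    = 24 + -14 + 0 = 10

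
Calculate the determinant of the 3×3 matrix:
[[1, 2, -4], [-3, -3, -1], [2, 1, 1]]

Expansion along first row:
det = 1·det([[-3,-1],[1,1]]) - 2·det([[-3,-1],[2,1]]) + -4·det([[-3,-3],[2,1]])
    = 1·(-3·1 - -1·1) - 2·(-3·1 - -1·2) + -4·(-3·1 - -3·2)
    = 1·-2 - 2·-1 + -4·3
    = -2 + 2 + -12 = -12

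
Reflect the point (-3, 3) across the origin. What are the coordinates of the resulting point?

Reflection across origin: (-3, 3) → (3, -3)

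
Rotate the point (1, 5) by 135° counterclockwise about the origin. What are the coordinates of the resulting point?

Rotation matrix for 135°: [[cos 135°, -sin 135°], [sin 135°, cos 135°]] ≈ [[-0.707107, -0.707107], [0.707107, -0.707107]]
[[-0.707107, -0.707107], [0.707107, -0.707107]] × [1, 5]ᵀ ≈ [-4.2426, -2.8284]ᵀ
Result: (-4.2426, -2.8284)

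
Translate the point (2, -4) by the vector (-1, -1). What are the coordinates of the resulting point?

Translation by (-1, -1) (homogeneous matrix [[1, 0, -1], [0, 1, -1], [0, 0, 1]]):
x' = 2 + -1 = 1
y' = -4 + -1 = -5
Result: (1, -5)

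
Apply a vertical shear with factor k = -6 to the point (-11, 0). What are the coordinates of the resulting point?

Shear matrix for vertical shear with factor k = -6:
[[1, 0], [-6, 1]]
Result: (-11, 0) → (-11, 66)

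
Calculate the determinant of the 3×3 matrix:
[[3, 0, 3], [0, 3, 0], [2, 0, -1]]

Expansion along first row:
det = 3·det([[3,0],[0,-1]]) - 0·det([[0,0],[2,-1]]) + 3·det([[0,3],[2,0]])
    = 3·(3·-1 - 0·0) - 0·(0·-1 - 0·2) + 3·(0·0 - 3·2)
    = 3·-3 - 0·0 + 3·-6
    = -9 + 0 + -18 = -27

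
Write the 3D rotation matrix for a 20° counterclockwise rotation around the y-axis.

Rotation matrix for counterclockwise 20° around y-axis:
cos(20°) = 0.9397, sin(20°) = 0.3420
Result: [[0.9397, 0, 0.3420], [0, 1, 0], [-0.3420, 0, 0.9397]]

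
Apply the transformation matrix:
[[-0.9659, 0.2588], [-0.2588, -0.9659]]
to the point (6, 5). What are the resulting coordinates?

Matrix multiplication:
[[-0.9659, 0.2588], [-0.2588, -0.9659]] × [6, 5]ᵀ
= [(-0.9659)(6) + (0.2588)(5), (-0.2588)(6) + (-0.9659)(5)]ᵀ
= [-4.5014, -6.3823]ᵀ
Result: (-4.5014, -6.3823)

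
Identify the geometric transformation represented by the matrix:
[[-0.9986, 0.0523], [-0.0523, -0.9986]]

This matrix represents: rotation by 183° counterclockwise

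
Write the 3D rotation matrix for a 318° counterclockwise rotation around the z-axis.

Rotation matrix for counterclockwise 318° around z-axis:
cos(318°) = 0.7431, sin(318°) = -0.6691
Result: [[0.7431, 0.6691, 0], [-0.6691, 0.7431, 0], [0, 0, 1]]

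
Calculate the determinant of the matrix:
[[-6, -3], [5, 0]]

For a 2×2 matrix [[a, b], [c, d]], det = ad - bc
det = (-6)(0) - (-3)(5) = 0 - -15 = 15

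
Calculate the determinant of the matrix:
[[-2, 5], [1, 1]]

For a 2×2 matrix [[a, b], [c, d]], det = ad - bc
det = (-2)(1) - (5)(1) = -2 - 5 = -7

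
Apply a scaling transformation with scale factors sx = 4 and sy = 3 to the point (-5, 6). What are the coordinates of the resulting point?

Scaling matrix:
[[4, 0], [0, 3]]
Result: (-5 × 4, 6 × 3) = (-20, 18)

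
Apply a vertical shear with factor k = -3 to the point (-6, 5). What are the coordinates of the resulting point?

Shear matrix for vertical shear with factor k = -3:
[[1, 0], [-3, 1]]
Result: (-6, 5) → (-6, 23)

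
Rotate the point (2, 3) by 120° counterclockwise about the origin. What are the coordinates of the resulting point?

Rotation matrix for 120°: [[cos 120°, -sin 120°], [sin 120°, cos 120°]] ≈ [[-0.500000, -0.866025], [0.866025, -0.500000]]
[[-0.500000, -0.866025], [0.866025, -0.500000]] × [2, 3]ᵀ ≈ [-3.5981, 0.2321]ᵀ
Result: (-3.5981, 0.2321)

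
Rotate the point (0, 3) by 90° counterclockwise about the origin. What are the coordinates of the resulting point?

Rotation matrix for 90°: [[cos 90°, -sin 90°], [sin 90°, cos 90°]] = [[0, -1], [1, 0]]
[[0, -1], [1, 0]] × [0, 3]ᵀ = [-3, 0]ᵀ
Result: (-3, 0)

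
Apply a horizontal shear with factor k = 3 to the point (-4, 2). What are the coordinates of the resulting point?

Shear matrix for horizontal shear with factor k = 3:
[[1, 3], [0, 1]]
Result: (-4, 2) → (2, 2)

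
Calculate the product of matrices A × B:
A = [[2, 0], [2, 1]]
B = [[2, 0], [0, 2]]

Matrix multiplication:
C[0][0] = 2×2 + 0×0 = 4
C[0][1] = 2×0 + 0×2 = 0
C[1][0] = 2×2 + 1×0 = 4
C[1][1] = 2×0 + 1×2 = 2
Result: [[4, 0], [4, 2]]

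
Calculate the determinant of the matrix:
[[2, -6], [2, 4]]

For a 2×2 matrix [[a, b], [c, d]], det = ad - bc
det = (2)(4) - (-6)(2) = 8 - -12 = 20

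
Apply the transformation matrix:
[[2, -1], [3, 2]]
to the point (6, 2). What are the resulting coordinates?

Matrix multiplication:
[[2, -1], [3, 2]] × [6, 2]ᵀ
= [(2)(6) + (-1)(2), (3)(6) + (2)(2)]ᵀ
= [10, 22]ᵀ
Result: (10, 22)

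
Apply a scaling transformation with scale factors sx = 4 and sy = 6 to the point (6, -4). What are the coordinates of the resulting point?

Scaling matrix:
[[4, 0], [0, 6]]
Result: (6 × 4, -4 × 6) = (24, -24)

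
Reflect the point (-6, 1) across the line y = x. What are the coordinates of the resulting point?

Reflection across line y = x: (-6, 1) → (1, -6)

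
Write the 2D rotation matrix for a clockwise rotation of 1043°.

Rotation matrix formula: [[cos θ, -sin θ], [sin θ, cos θ]]
A clockwise rotation by 1043° is equivalent to a counterclockwise rotation by -1043°.
For θ = -1043°:
cos(-1043°) = 0.7986
sin(-1043°) = 0.6018
Result: [[0.7986, -0.6018], [0.6018, 0.7986]]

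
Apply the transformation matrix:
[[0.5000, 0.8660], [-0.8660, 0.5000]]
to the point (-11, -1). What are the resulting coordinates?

Matrix multiplication:
[[0.5000, 0.8660], [-0.8660, 0.5000]] × [-11, -1]ᵀ
= [(0.5000)(-11) + (0.8660)(-1), (-0.8660)(-11) + (0.5000)(-1)]ᵀ
= [-6.3660, 9.0260]ᵀ
Result: (-6.3660, 9.0260)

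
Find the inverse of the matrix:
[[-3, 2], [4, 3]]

For [[a,b],[c,d]], inverse = (1/det)·[[d,-b],[-c,a]]
det = (-3)(3) - (2)(4) = -9 - 8 = -17
Inverse = (1/-17)·[[3, -2], [-4, -3]]
= [[-3/17, 2/17], [4/17, 3/17]]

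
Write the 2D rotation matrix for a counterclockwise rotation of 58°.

Rotation matrix formula: [[cos θ, -sin θ], [sin θ, cos θ]]
For θ = 58°:
cos(58°) = 0.5299
sin(58°) = 0.8480
Result: [[0.5299, -0.8480], [0.8480, 0.5299]]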